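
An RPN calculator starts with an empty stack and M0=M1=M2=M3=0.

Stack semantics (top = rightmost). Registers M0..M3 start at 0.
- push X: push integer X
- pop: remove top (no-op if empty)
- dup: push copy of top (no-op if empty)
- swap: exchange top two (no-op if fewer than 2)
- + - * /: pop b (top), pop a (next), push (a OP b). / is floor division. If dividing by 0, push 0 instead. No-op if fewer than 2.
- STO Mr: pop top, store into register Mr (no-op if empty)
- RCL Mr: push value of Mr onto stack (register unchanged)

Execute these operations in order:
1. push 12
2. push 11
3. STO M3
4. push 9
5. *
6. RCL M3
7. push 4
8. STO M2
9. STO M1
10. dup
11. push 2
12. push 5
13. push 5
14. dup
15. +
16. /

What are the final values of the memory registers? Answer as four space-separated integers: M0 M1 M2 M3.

Answer: 0 11 4 11

Derivation:
After op 1 (push 12): stack=[12] mem=[0,0,0,0]
After op 2 (push 11): stack=[12,11] mem=[0,0,0,0]
After op 3 (STO M3): stack=[12] mem=[0,0,0,11]
After op 4 (push 9): stack=[12,9] mem=[0,0,0,11]
After op 5 (*): stack=[108] mem=[0,0,0,11]
After op 6 (RCL M3): stack=[108,11] mem=[0,0,0,11]
After op 7 (push 4): stack=[108,11,4] mem=[0,0,0,11]
After op 8 (STO M2): stack=[108,11] mem=[0,0,4,11]
After op 9 (STO M1): stack=[108] mem=[0,11,4,11]
After op 10 (dup): stack=[108,108] mem=[0,11,4,11]
After op 11 (push 2): stack=[108,108,2] mem=[0,11,4,11]
After op 12 (push 5): stack=[108,108,2,5] mem=[0,11,4,11]
After op 13 (push 5): stack=[108,108,2,5,5] mem=[0,11,4,11]
After op 14 (dup): stack=[108,108,2,5,5,5] mem=[0,11,4,11]
After op 15 (+): stack=[108,108,2,5,10] mem=[0,11,4,11]
After op 16 (/): stack=[108,108,2,0] mem=[0,11,4,11]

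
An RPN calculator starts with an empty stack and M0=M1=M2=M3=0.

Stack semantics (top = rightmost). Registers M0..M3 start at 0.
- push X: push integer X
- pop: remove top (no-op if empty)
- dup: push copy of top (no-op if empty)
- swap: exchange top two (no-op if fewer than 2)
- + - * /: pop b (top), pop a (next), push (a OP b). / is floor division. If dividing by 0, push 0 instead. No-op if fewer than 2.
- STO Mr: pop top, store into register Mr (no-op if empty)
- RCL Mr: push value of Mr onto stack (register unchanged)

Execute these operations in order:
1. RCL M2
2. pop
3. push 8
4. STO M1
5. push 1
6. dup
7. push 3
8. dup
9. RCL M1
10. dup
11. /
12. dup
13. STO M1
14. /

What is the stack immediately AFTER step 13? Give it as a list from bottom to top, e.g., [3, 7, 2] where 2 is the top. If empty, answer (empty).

After op 1 (RCL M2): stack=[0] mem=[0,0,0,0]
After op 2 (pop): stack=[empty] mem=[0,0,0,0]
After op 3 (push 8): stack=[8] mem=[0,0,0,0]
After op 4 (STO M1): stack=[empty] mem=[0,8,0,0]
After op 5 (push 1): stack=[1] mem=[0,8,0,0]
After op 6 (dup): stack=[1,1] mem=[0,8,0,0]
After op 7 (push 3): stack=[1,1,3] mem=[0,8,0,0]
After op 8 (dup): stack=[1,1,3,3] mem=[0,8,0,0]
After op 9 (RCL M1): stack=[1,1,3,3,8] mem=[0,8,0,0]
After op 10 (dup): stack=[1,1,3,3,8,8] mem=[0,8,0,0]
After op 11 (/): stack=[1,1,3,3,1] mem=[0,8,0,0]
After op 12 (dup): stack=[1,1,3,3,1,1] mem=[0,8,0,0]
After op 13 (STO M1): stack=[1,1,3,3,1] mem=[0,1,0,0]

[1, 1, 3, 3, 1]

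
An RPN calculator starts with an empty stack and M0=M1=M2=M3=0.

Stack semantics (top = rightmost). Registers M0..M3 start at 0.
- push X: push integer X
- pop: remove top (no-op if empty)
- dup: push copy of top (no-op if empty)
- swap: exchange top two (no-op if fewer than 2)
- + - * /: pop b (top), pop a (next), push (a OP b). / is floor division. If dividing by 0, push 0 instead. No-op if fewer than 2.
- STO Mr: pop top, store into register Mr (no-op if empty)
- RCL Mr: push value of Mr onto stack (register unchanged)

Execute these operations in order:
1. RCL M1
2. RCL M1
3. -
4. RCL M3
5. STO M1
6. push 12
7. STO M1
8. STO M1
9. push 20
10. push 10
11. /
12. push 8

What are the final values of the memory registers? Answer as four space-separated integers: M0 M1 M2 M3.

After op 1 (RCL M1): stack=[0] mem=[0,0,0,0]
After op 2 (RCL M1): stack=[0,0] mem=[0,0,0,0]
After op 3 (-): stack=[0] mem=[0,0,0,0]
After op 4 (RCL M3): stack=[0,0] mem=[0,0,0,0]
After op 5 (STO M1): stack=[0] mem=[0,0,0,0]
After op 6 (push 12): stack=[0,12] mem=[0,0,0,0]
After op 7 (STO M1): stack=[0] mem=[0,12,0,0]
After op 8 (STO M1): stack=[empty] mem=[0,0,0,0]
After op 9 (push 20): stack=[20] mem=[0,0,0,0]
After op 10 (push 10): stack=[20,10] mem=[0,0,0,0]
After op 11 (/): stack=[2] mem=[0,0,0,0]
After op 12 (push 8): stack=[2,8] mem=[0,0,0,0]

Answer: 0 0 0 0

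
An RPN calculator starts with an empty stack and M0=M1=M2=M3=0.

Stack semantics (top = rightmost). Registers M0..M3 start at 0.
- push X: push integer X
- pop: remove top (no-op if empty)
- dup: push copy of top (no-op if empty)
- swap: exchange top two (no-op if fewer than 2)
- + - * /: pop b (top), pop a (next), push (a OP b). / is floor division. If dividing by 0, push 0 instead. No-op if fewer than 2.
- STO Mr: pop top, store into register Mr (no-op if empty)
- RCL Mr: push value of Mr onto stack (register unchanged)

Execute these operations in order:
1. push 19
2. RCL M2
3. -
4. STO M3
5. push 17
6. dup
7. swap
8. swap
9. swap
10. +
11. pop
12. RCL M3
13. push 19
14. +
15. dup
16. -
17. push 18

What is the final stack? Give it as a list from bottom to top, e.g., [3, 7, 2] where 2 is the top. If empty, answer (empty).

Answer: [0, 18]

Derivation:
After op 1 (push 19): stack=[19] mem=[0,0,0,0]
After op 2 (RCL M2): stack=[19,0] mem=[0,0,0,0]
After op 3 (-): stack=[19] mem=[0,0,0,0]
After op 4 (STO M3): stack=[empty] mem=[0,0,0,19]
After op 5 (push 17): stack=[17] mem=[0,0,0,19]
After op 6 (dup): stack=[17,17] mem=[0,0,0,19]
After op 7 (swap): stack=[17,17] mem=[0,0,0,19]
After op 8 (swap): stack=[17,17] mem=[0,0,0,19]
After op 9 (swap): stack=[17,17] mem=[0,0,0,19]
After op 10 (+): stack=[34] mem=[0,0,0,19]
After op 11 (pop): stack=[empty] mem=[0,0,0,19]
After op 12 (RCL M3): stack=[19] mem=[0,0,0,19]
After op 13 (push 19): stack=[19,19] mem=[0,0,0,19]
After op 14 (+): stack=[38] mem=[0,0,0,19]
After op 15 (dup): stack=[38,38] mem=[0,0,0,19]
After op 16 (-): stack=[0] mem=[0,0,0,19]
After op 17 (push 18): stack=[0,18] mem=[0,0,0,19]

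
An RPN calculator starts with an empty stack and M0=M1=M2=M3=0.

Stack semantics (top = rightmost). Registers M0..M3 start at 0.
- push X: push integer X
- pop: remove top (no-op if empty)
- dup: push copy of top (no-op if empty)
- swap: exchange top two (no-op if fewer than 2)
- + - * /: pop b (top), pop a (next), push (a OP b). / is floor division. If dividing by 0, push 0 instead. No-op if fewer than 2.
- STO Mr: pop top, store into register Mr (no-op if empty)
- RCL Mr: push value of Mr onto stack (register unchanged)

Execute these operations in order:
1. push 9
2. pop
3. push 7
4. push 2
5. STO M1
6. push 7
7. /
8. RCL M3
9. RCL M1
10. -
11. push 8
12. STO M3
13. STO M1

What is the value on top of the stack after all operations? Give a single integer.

After op 1 (push 9): stack=[9] mem=[0,0,0,0]
After op 2 (pop): stack=[empty] mem=[0,0,0,0]
After op 3 (push 7): stack=[7] mem=[0,0,0,0]
After op 4 (push 2): stack=[7,2] mem=[0,0,0,0]
After op 5 (STO M1): stack=[7] mem=[0,2,0,0]
After op 6 (push 7): stack=[7,7] mem=[0,2,0,0]
After op 7 (/): stack=[1] mem=[0,2,0,0]
After op 8 (RCL M3): stack=[1,0] mem=[0,2,0,0]
After op 9 (RCL M1): stack=[1,0,2] mem=[0,2,0,0]
After op 10 (-): stack=[1,-2] mem=[0,2,0,0]
After op 11 (push 8): stack=[1,-2,8] mem=[0,2,0,0]
After op 12 (STO M3): stack=[1,-2] mem=[0,2,0,8]
After op 13 (STO M1): stack=[1] mem=[0,-2,0,8]

Answer: 1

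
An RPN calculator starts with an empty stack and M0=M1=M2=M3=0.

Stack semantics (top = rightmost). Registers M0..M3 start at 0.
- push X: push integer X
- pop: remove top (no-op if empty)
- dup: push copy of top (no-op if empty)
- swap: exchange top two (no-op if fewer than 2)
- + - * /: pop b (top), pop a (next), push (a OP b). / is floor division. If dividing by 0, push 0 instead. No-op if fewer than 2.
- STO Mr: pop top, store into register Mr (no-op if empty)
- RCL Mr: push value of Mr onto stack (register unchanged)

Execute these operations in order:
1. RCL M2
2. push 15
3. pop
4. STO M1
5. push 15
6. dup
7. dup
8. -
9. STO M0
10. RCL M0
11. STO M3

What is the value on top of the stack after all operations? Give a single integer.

Answer: 15

Derivation:
After op 1 (RCL M2): stack=[0] mem=[0,0,0,0]
After op 2 (push 15): stack=[0,15] mem=[0,0,0,0]
After op 3 (pop): stack=[0] mem=[0,0,0,0]
After op 4 (STO M1): stack=[empty] mem=[0,0,0,0]
After op 5 (push 15): stack=[15] mem=[0,0,0,0]
After op 6 (dup): stack=[15,15] mem=[0,0,0,0]
After op 7 (dup): stack=[15,15,15] mem=[0,0,0,0]
After op 8 (-): stack=[15,0] mem=[0,0,0,0]
After op 9 (STO M0): stack=[15] mem=[0,0,0,0]
After op 10 (RCL M0): stack=[15,0] mem=[0,0,0,0]
After op 11 (STO M3): stack=[15] mem=[0,0,0,0]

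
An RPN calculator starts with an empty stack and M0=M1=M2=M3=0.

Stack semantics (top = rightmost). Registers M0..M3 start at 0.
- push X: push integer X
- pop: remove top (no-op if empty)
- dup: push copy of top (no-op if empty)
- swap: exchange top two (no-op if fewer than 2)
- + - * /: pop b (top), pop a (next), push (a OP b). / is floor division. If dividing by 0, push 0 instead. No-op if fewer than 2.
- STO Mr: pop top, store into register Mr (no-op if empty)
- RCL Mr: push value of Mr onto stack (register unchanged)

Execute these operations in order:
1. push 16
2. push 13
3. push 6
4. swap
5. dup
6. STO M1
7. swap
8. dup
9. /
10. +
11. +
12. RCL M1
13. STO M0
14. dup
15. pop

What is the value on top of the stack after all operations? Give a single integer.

Answer: 30

Derivation:
After op 1 (push 16): stack=[16] mem=[0,0,0,0]
After op 2 (push 13): stack=[16,13] mem=[0,0,0,0]
After op 3 (push 6): stack=[16,13,6] mem=[0,0,0,0]
After op 4 (swap): stack=[16,6,13] mem=[0,0,0,0]
After op 5 (dup): stack=[16,6,13,13] mem=[0,0,0,0]
After op 6 (STO M1): stack=[16,6,13] mem=[0,13,0,0]
After op 7 (swap): stack=[16,13,6] mem=[0,13,0,0]
After op 8 (dup): stack=[16,13,6,6] mem=[0,13,0,0]
After op 9 (/): stack=[16,13,1] mem=[0,13,0,0]
After op 10 (+): stack=[16,14] mem=[0,13,0,0]
After op 11 (+): stack=[30] mem=[0,13,0,0]
After op 12 (RCL M1): stack=[30,13] mem=[0,13,0,0]
After op 13 (STO M0): stack=[30] mem=[13,13,0,0]
After op 14 (dup): stack=[30,30] mem=[13,13,0,0]
After op 15 (pop): stack=[30] mem=[13,13,0,0]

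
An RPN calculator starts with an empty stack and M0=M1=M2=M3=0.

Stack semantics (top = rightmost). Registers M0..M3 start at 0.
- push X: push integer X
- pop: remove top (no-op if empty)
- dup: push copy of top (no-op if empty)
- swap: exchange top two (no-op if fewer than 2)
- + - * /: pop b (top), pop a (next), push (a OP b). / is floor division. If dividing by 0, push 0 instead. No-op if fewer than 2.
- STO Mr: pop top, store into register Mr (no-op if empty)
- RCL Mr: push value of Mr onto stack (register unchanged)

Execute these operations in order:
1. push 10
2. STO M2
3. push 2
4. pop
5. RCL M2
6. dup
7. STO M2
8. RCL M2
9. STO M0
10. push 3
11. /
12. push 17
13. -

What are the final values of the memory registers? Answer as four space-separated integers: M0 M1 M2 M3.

After op 1 (push 10): stack=[10] mem=[0,0,0,0]
After op 2 (STO M2): stack=[empty] mem=[0,0,10,0]
After op 3 (push 2): stack=[2] mem=[0,0,10,0]
After op 4 (pop): stack=[empty] mem=[0,0,10,0]
After op 5 (RCL M2): stack=[10] mem=[0,0,10,0]
After op 6 (dup): stack=[10,10] mem=[0,0,10,0]
After op 7 (STO M2): stack=[10] mem=[0,0,10,0]
After op 8 (RCL M2): stack=[10,10] mem=[0,0,10,0]
After op 9 (STO M0): stack=[10] mem=[10,0,10,0]
After op 10 (push 3): stack=[10,3] mem=[10,0,10,0]
After op 11 (/): stack=[3] mem=[10,0,10,0]
After op 12 (push 17): stack=[3,17] mem=[10,0,10,0]
After op 13 (-): stack=[-14] mem=[10,0,10,0]

Answer: 10 0 10 0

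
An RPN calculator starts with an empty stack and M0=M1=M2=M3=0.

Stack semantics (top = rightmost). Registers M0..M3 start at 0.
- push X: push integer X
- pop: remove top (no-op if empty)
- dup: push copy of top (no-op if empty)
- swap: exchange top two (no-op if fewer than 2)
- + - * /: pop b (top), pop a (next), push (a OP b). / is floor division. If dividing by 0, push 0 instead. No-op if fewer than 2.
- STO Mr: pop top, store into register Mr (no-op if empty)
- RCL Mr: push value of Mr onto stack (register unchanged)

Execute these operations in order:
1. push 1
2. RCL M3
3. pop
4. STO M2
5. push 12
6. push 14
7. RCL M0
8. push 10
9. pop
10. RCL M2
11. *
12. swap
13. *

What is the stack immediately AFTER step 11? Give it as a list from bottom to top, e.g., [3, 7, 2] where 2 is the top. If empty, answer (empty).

After op 1 (push 1): stack=[1] mem=[0,0,0,0]
After op 2 (RCL M3): stack=[1,0] mem=[0,0,0,0]
After op 3 (pop): stack=[1] mem=[0,0,0,0]
After op 4 (STO M2): stack=[empty] mem=[0,0,1,0]
After op 5 (push 12): stack=[12] mem=[0,0,1,0]
After op 6 (push 14): stack=[12,14] mem=[0,0,1,0]
After op 7 (RCL M0): stack=[12,14,0] mem=[0,0,1,0]
After op 8 (push 10): stack=[12,14,0,10] mem=[0,0,1,0]
After op 9 (pop): stack=[12,14,0] mem=[0,0,1,0]
After op 10 (RCL M2): stack=[12,14,0,1] mem=[0,0,1,0]
After op 11 (*): stack=[12,14,0] mem=[0,0,1,0]

[12, 14, 0]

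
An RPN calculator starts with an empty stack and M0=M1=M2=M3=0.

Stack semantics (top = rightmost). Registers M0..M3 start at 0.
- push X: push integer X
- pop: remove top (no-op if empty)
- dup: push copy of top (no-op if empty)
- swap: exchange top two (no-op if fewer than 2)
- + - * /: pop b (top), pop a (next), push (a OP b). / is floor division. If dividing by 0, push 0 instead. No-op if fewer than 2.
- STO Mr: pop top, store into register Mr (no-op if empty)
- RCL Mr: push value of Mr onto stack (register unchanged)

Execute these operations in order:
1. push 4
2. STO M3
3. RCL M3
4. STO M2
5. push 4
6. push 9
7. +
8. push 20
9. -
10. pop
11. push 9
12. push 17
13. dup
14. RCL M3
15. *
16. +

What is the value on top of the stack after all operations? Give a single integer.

After op 1 (push 4): stack=[4] mem=[0,0,0,0]
After op 2 (STO M3): stack=[empty] mem=[0,0,0,4]
After op 3 (RCL M3): stack=[4] mem=[0,0,0,4]
After op 4 (STO M2): stack=[empty] mem=[0,0,4,4]
After op 5 (push 4): stack=[4] mem=[0,0,4,4]
After op 6 (push 9): stack=[4,9] mem=[0,0,4,4]
After op 7 (+): stack=[13] mem=[0,0,4,4]
After op 8 (push 20): stack=[13,20] mem=[0,0,4,4]
After op 9 (-): stack=[-7] mem=[0,0,4,4]
After op 10 (pop): stack=[empty] mem=[0,0,4,4]
After op 11 (push 9): stack=[9] mem=[0,0,4,4]
After op 12 (push 17): stack=[9,17] mem=[0,0,4,4]
After op 13 (dup): stack=[9,17,17] mem=[0,0,4,4]
After op 14 (RCL M3): stack=[9,17,17,4] mem=[0,0,4,4]
After op 15 (*): stack=[9,17,68] mem=[0,0,4,4]
After op 16 (+): stack=[9,85] mem=[0,0,4,4]

Answer: 85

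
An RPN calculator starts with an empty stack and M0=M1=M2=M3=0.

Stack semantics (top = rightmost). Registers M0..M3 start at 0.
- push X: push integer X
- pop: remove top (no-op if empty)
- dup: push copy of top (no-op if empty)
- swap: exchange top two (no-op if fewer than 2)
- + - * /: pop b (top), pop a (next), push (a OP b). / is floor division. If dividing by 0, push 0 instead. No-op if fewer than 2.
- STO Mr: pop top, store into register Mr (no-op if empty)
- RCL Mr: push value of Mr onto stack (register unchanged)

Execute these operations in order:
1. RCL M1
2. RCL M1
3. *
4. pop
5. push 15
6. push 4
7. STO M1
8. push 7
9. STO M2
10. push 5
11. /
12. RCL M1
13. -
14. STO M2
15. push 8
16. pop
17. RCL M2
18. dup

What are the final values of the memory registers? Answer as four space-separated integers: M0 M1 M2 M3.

Answer: 0 4 -1 0

Derivation:
After op 1 (RCL M1): stack=[0] mem=[0,0,0,0]
After op 2 (RCL M1): stack=[0,0] mem=[0,0,0,0]
After op 3 (*): stack=[0] mem=[0,0,0,0]
After op 4 (pop): stack=[empty] mem=[0,0,0,0]
After op 5 (push 15): stack=[15] mem=[0,0,0,0]
After op 6 (push 4): stack=[15,4] mem=[0,0,0,0]
After op 7 (STO M1): stack=[15] mem=[0,4,0,0]
After op 8 (push 7): stack=[15,7] mem=[0,4,0,0]
After op 9 (STO M2): stack=[15] mem=[0,4,7,0]
After op 10 (push 5): stack=[15,5] mem=[0,4,7,0]
After op 11 (/): stack=[3] mem=[0,4,7,0]
After op 12 (RCL M1): stack=[3,4] mem=[0,4,7,0]
After op 13 (-): stack=[-1] mem=[0,4,7,0]
After op 14 (STO M2): stack=[empty] mem=[0,4,-1,0]
After op 15 (push 8): stack=[8] mem=[0,4,-1,0]
After op 16 (pop): stack=[empty] mem=[0,4,-1,0]
After op 17 (RCL M2): stack=[-1] mem=[0,4,-1,0]
After op 18 (dup): stack=[-1,-1] mem=[0,4,-1,0]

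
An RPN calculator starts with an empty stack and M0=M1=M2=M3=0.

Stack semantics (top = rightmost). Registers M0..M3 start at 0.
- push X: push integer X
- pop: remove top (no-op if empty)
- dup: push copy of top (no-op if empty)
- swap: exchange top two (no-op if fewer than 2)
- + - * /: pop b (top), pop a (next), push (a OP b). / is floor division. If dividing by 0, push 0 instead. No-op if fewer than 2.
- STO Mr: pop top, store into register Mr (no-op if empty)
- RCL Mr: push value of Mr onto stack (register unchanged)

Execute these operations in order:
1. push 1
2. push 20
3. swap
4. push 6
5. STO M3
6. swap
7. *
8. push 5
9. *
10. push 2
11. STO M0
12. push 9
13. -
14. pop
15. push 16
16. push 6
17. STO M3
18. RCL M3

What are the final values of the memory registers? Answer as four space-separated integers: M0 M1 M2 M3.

After op 1 (push 1): stack=[1] mem=[0,0,0,0]
After op 2 (push 20): stack=[1,20] mem=[0,0,0,0]
After op 3 (swap): stack=[20,1] mem=[0,0,0,0]
After op 4 (push 6): stack=[20,1,6] mem=[0,0,0,0]
After op 5 (STO M3): stack=[20,1] mem=[0,0,0,6]
After op 6 (swap): stack=[1,20] mem=[0,0,0,6]
After op 7 (*): stack=[20] mem=[0,0,0,6]
After op 8 (push 5): stack=[20,5] mem=[0,0,0,6]
After op 9 (*): stack=[100] mem=[0,0,0,6]
After op 10 (push 2): stack=[100,2] mem=[0,0,0,6]
After op 11 (STO M0): stack=[100] mem=[2,0,0,6]
After op 12 (push 9): stack=[100,9] mem=[2,0,0,6]
After op 13 (-): stack=[91] mem=[2,0,0,6]
After op 14 (pop): stack=[empty] mem=[2,0,0,6]
After op 15 (push 16): stack=[16] mem=[2,0,0,6]
After op 16 (push 6): stack=[16,6] mem=[2,0,0,6]
After op 17 (STO M3): stack=[16] mem=[2,0,0,6]
After op 18 (RCL M3): stack=[16,6] mem=[2,0,0,6]

Answer: 2 0 0 6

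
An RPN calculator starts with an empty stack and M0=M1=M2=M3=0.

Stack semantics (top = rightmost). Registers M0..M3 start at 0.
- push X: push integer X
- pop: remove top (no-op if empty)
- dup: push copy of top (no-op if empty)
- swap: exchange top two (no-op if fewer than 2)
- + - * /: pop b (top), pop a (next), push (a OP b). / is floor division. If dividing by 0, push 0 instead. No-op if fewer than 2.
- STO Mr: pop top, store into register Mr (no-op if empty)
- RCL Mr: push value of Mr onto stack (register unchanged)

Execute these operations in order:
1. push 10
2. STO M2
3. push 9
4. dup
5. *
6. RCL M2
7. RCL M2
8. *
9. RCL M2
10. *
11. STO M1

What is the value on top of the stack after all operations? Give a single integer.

Answer: 81

Derivation:
After op 1 (push 10): stack=[10] mem=[0,0,0,0]
After op 2 (STO M2): stack=[empty] mem=[0,0,10,0]
After op 3 (push 9): stack=[9] mem=[0,0,10,0]
After op 4 (dup): stack=[9,9] mem=[0,0,10,0]
After op 5 (*): stack=[81] mem=[0,0,10,0]
After op 6 (RCL M2): stack=[81,10] mem=[0,0,10,0]
After op 7 (RCL M2): stack=[81,10,10] mem=[0,0,10,0]
After op 8 (*): stack=[81,100] mem=[0,0,10,0]
After op 9 (RCL M2): stack=[81,100,10] mem=[0,0,10,0]
After op 10 (*): stack=[81,1000] mem=[0,0,10,0]
After op 11 (STO M1): stack=[81] mem=[0,1000,10,0]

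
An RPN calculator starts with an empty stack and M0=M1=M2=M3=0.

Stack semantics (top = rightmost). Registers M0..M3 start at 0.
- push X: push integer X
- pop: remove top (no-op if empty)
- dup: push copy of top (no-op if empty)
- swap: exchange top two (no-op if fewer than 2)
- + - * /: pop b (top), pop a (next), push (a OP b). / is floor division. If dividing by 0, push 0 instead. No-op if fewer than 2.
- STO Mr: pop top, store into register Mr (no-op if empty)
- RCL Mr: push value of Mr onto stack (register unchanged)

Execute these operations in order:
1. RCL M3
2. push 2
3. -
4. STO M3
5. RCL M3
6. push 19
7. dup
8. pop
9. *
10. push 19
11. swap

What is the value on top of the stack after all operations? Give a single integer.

Answer: -38

Derivation:
After op 1 (RCL M3): stack=[0] mem=[0,0,0,0]
After op 2 (push 2): stack=[0,2] mem=[0,0,0,0]
After op 3 (-): stack=[-2] mem=[0,0,0,0]
After op 4 (STO M3): stack=[empty] mem=[0,0,0,-2]
After op 5 (RCL M3): stack=[-2] mem=[0,0,0,-2]
After op 6 (push 19): stack=[-2,19] mem=[0,0,0,-2]
After op 7 (dup): stack=[-2,19,19] mem=[0,0,0,-2]
After op 8 (pop): stack=[-2,19] mem=[0,0,0,-2]
After op 9 (*): stack=[-38] mem=[0,0,0,-2]
After op 10 (push 19): stack=[-38,19] mem=[0,0,0,-2]
After op 11 (swap): stack=[19,-38] mem=[0,0,0,-2]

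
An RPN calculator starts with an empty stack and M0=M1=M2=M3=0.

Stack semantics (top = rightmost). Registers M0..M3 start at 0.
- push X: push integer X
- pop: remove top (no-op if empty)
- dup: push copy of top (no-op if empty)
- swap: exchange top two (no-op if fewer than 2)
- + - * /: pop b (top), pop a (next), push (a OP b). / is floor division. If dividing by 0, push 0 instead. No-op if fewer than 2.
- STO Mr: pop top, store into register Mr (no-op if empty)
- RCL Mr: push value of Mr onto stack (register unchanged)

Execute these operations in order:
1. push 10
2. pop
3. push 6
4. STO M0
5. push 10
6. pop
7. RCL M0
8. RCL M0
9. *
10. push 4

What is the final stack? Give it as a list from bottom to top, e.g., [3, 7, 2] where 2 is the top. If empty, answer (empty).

Answer: [36, 4]

Derivation:
After op 1 (push 10): stack=[10] mem=[0,0,0,0]
After op 2 (pop): stack=[empty] mem=[0,0,0,0]
After op 3 (push 6): stack=[6] mem=[0,0,0,0]
After op 4 (STO M0): stack=[empty] mem=[6,0,0,0]
After op 5 (push 10): stack=[10] mem=[6,0,0,0]
After op 6 (pop): stack=[empty] mem=[6,0,0,0]
After op 7 (RCL M0): stack=[6] mem=[6,0,0,0]
After op 8 (RCL M0): stack=[6,6] mem=[6,0,0,0]
After op 9 (*): stack=[36] mem=[6,0,0,0]
After op 10 (push 4): stack=[36,4] mem=[6,0,0,0]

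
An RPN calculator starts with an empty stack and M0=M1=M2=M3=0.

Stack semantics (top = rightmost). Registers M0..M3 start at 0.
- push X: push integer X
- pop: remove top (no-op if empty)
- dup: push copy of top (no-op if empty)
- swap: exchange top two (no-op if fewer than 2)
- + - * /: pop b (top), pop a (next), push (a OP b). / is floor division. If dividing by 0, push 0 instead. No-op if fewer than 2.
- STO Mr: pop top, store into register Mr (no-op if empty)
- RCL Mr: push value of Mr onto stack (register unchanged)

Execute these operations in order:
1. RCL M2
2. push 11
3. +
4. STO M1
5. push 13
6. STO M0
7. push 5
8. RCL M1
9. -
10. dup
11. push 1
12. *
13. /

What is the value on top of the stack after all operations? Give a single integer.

After op 1 (RCL M2): stack=[0] mem=[0,0,0,0]
After op 2 (push 11): stack=[0,11] mem=[0,0,0,0]
After op 3 (+): stack=[11] mem=[0,0,0,0]
After op 4 (STO M1): stack=[empty] mem=[0,11,0,0]
After op 5 (push 13): stack=[13] mem=[0,11,0,0]
After op 6 (STO M0): stack=[empty] mem=[13,11,0,0]
After op 7 (push 5): stack=[5] mem=[13,11,0,0]
After op 8 (RCL M1): stack=[5,11] mem=[13,11,0,0]
After op 9 (-): stack=[-6] mem=[13,11,0,0]
After op 10 (dup): stack=[-6,-6] mem=[13,11,0,0]
After op 11 (push 1): stack=[-6,-6,1] mem=[13,11,0,0]
After op 12 (*): stack=[-6,-6] mem=[13,11,0,0]
After op 13 (/): stack=[1] mem=[13,11,0,0]

Answer: 1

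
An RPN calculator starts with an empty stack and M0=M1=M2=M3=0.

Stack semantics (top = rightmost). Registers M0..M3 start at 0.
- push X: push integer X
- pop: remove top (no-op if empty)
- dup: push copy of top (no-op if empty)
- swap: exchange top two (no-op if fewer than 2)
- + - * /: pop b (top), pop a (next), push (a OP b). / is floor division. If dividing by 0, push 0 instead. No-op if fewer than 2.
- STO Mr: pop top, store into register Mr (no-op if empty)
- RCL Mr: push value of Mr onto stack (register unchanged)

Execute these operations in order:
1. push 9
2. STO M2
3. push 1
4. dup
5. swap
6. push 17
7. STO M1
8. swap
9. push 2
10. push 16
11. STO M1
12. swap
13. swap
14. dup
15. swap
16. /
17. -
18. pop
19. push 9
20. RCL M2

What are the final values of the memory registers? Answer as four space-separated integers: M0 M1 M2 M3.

Answer: 0 16 9 0

Derivation:
After op 1 (push 9): stack=[9] mem=[0,0,0,0]
After op 2 (STO M2): stack=[empty] mem=[0,0,9,0]
After op 3 (push 1): stack=[1] mem=[0,0,9,0]
After op 4 (dup): stack=[1,1] mem=[0,0,9,0]
After op 5 (swap): stack=[1,1] mem=[0,0,9,0]
After op 6 (push 17): stack=[1,1,17] mem=[0,0,9,0]
After op 7 (STO M1): stack=[1,1] mem=[0,17,9,0]
After op 8 (swap): stack=[1,1] mem=[0,17,9,0]
After op 9 (push 2): stack=[1,1,2] mem=[0,17,9,0]
After op 10 (push 16): stack=[1,1,2,16] mem=[0,17,9,0]
After op 11 (STO M1): stack=[1,1,2] mem=[0,16,9,0]
After op 12 (swap): stack=[1,2,1] mem=[0,16,9,0]
After op 13 (swap): stack=[1,1,2] mem=[0,16,9,0]
After op 14 (dup): stack=[1,1,2,2] mem=[0,16,9,0]
After op 15 (swap): stack=[1,1,2,2] mem=[0,16,9,0]
After op 16 (/): stack=[1,1,1] mem=[0,16,9,0]
After op 17 (-): stack=[1,0] mem=[0,16,9,0]
After op 18 (pop): stack=[1] mem=[0,16,9,0]
After op 19 (push 9): stack=[1,9] mem=[0,16,9,0]
After op 20 (RCL M2): stack=[1,9,9] mem=[0,16,9,0]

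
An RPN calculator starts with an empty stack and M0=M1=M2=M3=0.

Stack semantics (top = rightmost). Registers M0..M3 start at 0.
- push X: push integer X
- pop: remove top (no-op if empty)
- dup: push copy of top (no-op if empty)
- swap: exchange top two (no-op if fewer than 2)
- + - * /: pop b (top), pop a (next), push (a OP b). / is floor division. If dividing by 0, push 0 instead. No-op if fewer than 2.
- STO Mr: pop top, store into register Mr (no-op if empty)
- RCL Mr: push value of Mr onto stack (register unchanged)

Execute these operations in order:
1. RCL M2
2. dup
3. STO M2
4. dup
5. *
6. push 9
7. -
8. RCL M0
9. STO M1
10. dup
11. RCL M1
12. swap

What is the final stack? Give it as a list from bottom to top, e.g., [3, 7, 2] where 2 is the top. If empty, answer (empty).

After op 1 (RCL M2): stack=[0] mem=[0,0,0,0]
After op 2 (dup): stack=[0,0] mem=[0,0,0,0]
After op 3 (STO M2): stack=[0] mem=[0,0,0,0]
After op 4 (dup): stack=[0,0] mem=[0,0,0,0]
After op 5 (*): stack=[0] mem=[0,0,0,0]
After op 6 (push 9): stack=[0,9] mem=[0,0,0,0]
After op 7 (-): stack=[-9] mem=[0,0,0,0]
After op 8 (RCL M0): stack=[-9,0] mem=[0,0,0,0]
After op 9 (STO M1): stack=[-9] mem=[0,0,0,0]
After op 10 (dup): stack=[-9,-9] mem=[0,0,0,0]
After op 11 (RCL M1): stack=[-9,-9,0] mem=[0,0,0,0]
After op 12 (swap): stack=[-9,0,-9] mem=[0,0,0,0]

Answer: [-9, 0, -9]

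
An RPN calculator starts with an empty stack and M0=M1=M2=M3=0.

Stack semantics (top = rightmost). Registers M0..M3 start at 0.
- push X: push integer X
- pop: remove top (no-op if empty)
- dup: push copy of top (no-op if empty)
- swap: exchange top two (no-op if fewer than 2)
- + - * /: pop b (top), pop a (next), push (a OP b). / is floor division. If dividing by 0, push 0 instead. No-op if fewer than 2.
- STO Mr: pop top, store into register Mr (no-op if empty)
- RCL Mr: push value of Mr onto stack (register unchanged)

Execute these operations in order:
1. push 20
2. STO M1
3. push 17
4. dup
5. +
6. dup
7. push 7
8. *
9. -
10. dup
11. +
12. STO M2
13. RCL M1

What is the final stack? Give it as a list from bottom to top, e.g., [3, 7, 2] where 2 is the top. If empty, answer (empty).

After op 1 (push 20): stack=[20] mem=[0,0,0,0]
After op 2 (STO M1): stack=[empty] mem=[0,20,0,0]
After op 3 (push 17): stack=[17] mem=[0,20,0,0]
After op 4 (dup): stack=[17,17] mem=[0,20,0,0]
After op 5 (+): stack=[34] mem=[0,20,0,0]
After op 6 (dup): stack=[34,34] mem=[0,20,0,0]
After op 7 (push 7): stack=[34,34,7] mem=[0,20,0,0]
After op 8 (*): stack=[34,238] mem=[0,20,0,0]
After op 9 (-): stack=[-204] mem=[0,20,0,0]
After op 10 (dup): stack=[-204,-204] mem=[0,20,0,0]
After op 11 (+): stack=[-408] mem=[0,20,0,0]
After op 12 (STO M2): stack=[empty] mem=[0,20,-408,0]
After op 13 (RCL M1): stack=[20] mem=[0,20,-408,0]

Answer: [20]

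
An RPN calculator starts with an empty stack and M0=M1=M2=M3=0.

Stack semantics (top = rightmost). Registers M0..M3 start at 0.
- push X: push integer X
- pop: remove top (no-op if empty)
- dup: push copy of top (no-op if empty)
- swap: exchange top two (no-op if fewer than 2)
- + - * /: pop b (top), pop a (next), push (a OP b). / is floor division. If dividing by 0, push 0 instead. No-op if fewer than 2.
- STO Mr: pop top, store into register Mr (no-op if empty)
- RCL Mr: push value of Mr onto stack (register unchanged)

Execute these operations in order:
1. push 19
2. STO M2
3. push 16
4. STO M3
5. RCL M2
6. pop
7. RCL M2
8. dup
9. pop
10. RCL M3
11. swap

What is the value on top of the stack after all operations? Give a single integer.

After op 1 (push 19): stack=[19] mem=[0,0,0,0]
After op 2 (STO M2): stack=[empty] mem=[0,0,19,0]
After op 3 (push 16): stack=[16] mem=[0,0,19,0]
After op 4 (STO M3): stack=[empty] mem=[0,0,19,16]
After op 5 (RCL M2): stack=[19] mem=[0,0,19,16]
After op 6 (pop): stack=[empty] mem=[0,0,19,16]
After op 7 (RCL M2): stack=[19] mem=[0,0,19,16]
After op 8 (dup): stack=[19,19] mem=[0,0,19,16]
After op 9 (pop): stack=[19] mem=[0,0,19,16]
After op 10 (RCL M3): stack=[19,16] mem=[0,0,19,16]
After op 11 (swap): stack=[16,19] mem=[0,0,19,16]

Answer: 19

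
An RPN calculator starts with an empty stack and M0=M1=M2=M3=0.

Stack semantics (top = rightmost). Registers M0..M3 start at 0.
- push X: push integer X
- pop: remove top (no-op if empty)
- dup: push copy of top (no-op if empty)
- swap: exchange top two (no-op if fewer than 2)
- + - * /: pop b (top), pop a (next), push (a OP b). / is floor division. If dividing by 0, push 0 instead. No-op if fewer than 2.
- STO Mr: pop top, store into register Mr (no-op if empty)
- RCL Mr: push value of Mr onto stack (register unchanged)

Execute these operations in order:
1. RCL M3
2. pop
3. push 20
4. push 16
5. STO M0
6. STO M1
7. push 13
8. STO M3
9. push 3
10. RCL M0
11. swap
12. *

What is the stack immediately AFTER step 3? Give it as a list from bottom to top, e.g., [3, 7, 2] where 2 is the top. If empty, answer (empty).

After op 1 (RCL M3): stack=[0] mem=[0,0,0,0]
After op 2 (pop): stack=[empty] mem=[0,0,0,0]
After op 3 (push 20): stack=[20] mem=[0,0,0,0]

[20]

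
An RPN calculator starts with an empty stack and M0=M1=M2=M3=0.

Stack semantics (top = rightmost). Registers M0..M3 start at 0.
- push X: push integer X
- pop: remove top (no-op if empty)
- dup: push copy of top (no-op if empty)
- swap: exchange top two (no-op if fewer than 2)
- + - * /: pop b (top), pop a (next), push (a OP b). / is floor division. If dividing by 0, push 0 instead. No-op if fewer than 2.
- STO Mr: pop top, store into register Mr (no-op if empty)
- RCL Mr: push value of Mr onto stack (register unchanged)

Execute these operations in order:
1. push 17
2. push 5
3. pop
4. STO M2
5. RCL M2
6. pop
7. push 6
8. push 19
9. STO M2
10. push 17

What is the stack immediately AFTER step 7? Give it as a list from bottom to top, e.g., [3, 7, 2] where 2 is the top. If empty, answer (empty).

After op 1 (push 17): stack=[17] mem=[0,0,0,0]
After op 2 (push 5): stack=[17,5] mem=[0,0,0,0]
After op 3 (pop): stack=[17] mem=[0,0,0,0]
After op 4 (STO M2): stack=[empty] mem=[0,0,17,0]
After op 5 (RCL M2): stack=[17] mem=[0,0,17,0]
After op 6 (pop): stack=[empty] mem=[0,0,17,0]
After op 7 (push 6): stack=[6] mem=[0,0,17,0]

[6]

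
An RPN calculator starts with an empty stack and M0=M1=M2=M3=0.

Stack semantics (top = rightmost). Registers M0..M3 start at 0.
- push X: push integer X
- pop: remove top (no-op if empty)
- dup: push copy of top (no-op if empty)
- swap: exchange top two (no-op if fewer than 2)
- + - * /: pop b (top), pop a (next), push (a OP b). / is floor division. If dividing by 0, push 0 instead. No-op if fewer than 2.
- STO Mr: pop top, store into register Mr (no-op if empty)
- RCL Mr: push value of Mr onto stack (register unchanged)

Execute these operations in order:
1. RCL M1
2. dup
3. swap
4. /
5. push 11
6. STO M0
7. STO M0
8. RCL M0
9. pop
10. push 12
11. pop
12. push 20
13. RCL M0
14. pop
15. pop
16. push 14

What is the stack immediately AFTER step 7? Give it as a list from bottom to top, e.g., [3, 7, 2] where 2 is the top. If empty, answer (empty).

After op 1 (RCL M1): stack=[0] mem=[0,0,0,0]
After op 2 (dup): stack=[0,0] mem=[0,0,0,0]
After op 3 (swap): stack=[0,0] mem=[0,0,0,0]
After op 4 (/): stack=[0] mem=[0,0,0,0]
After op 5 (push 11): stack=[0,11] mem=[0,0,0,0]
After op 6 (STO M0): stack=[0] mem=[11,0,0,0]
After op 7 (STO M0): stack=[empty] mem=[0,0,0,0]

(empty)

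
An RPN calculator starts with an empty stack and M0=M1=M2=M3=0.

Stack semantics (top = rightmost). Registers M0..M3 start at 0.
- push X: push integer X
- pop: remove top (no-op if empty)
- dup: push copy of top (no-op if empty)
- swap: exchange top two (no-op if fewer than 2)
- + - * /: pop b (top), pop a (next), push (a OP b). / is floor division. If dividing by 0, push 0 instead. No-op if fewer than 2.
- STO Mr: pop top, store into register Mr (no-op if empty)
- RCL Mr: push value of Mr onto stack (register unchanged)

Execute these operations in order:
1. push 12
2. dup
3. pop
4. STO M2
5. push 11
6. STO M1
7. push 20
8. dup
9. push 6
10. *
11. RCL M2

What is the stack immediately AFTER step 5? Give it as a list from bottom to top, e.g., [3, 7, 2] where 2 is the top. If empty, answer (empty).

After op 1 (push 12): stack=[12] mem=[0,0,0,0]
After op 2 (dup): stack=[12,12] mem=[0,0,0,0]
After op 3 (pop): stack=[12] mem=[0,0,0,0]
After op 4 (STO M2): stack=[empty] mem=[0,0,12,0]
After op 5 (push 11): stack=[11] mem=[0,0,12,0]

[11]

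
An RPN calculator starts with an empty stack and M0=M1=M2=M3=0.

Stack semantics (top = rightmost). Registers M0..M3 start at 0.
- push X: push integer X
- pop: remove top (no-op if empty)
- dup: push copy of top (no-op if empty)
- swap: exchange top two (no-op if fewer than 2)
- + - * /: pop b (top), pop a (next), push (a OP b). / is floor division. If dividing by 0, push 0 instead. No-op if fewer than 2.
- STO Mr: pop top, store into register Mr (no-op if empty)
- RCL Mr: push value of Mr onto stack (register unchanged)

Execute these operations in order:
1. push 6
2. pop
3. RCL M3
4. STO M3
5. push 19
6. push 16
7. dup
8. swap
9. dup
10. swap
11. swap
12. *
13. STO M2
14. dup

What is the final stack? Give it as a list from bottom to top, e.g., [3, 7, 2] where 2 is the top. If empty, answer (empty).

After op 1 (push 6): stack=[6] mem=[0,0,0,0]
After op 2 (pop): stack=[empty] mem=[0,0,0,0]
After op 3 (RCL M3): stack=[0] mem=[0,0,0,0]
After op 4 (STO M3): stack=[empty] mem=[0,0,0,0]
After op 5 (push 19): stack=[19] mem=[0,0,0,0]
After op 6 (push 16): stack=[19,16] mem=[0,0,0,0]
After op 7 (dup): stack=[19,16,16] mem=[0,0,0,0]
After op 8 (swap): stack=[19,16,16] mem=[0,0,0,0]
After op 9 (dup): stack=[19,16,16,16] mem=[0,0,0,0]
After op 10 (swap): stack=[19,16,16,16] mem=[0,0,0,0]
After op 11 (swap): stack=[19,16,16,16] mem=[0,0,0,0]
After op 12 (*): stack=[19,16,256] mem=[0,0,0,0]
After op 13 (STO M2): stack=[19,16] mem=[0,0,256,0]
After op 14 (dup): stack=[19,16,16] mem=[0,0,256,0]

Answer: [19, 16, 16]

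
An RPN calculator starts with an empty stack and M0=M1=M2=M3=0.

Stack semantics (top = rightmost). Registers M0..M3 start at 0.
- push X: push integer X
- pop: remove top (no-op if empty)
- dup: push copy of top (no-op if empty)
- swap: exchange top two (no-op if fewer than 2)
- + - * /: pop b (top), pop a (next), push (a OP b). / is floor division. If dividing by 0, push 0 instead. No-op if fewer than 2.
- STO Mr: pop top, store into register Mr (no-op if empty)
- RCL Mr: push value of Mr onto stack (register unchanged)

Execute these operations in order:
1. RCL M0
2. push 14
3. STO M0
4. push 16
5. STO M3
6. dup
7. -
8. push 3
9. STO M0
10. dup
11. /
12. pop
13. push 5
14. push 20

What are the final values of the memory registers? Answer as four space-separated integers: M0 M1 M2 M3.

After op 1 (RCL M0): stack=[0] mem=[0,0,0,0]
After op 2 (push 14): stack=[0,14] mem=[0,0,0,0]
After op 3 (STO M0): stack=[0] mem=[14,0,0,0]
After op 4 (push 16): stack=[0,16] mem=[14,0,0,0]
After op 5 (STO M3): stack=[0] mem=[14,0,0,16]
After op 6 (dup): stack=[0,0] mem=[14,0,0,16]
After op 7 (-): stack=[0] mem=[14,0,0,16]
After op 8 (push 3): stack=[0,3] mem=[14,0,0,16]
After op 9 (STO M0): stack=[0] mem=[3,0,0,16]
After op 10 (dup): stack=[0,0] mem=[3,0,0,16]
After op 11 (/): stack=[0] mem=[3,0,0,16]
After op 12 (pop): stack=[empty] mem=[3,0,0,16]
After op 13 (push 5): stack=[5] mem=[3,0,0,16]
After op 14 (push 20): stack=[5,20] mem=[3,0,0,16]

Answer: 3 0 0 16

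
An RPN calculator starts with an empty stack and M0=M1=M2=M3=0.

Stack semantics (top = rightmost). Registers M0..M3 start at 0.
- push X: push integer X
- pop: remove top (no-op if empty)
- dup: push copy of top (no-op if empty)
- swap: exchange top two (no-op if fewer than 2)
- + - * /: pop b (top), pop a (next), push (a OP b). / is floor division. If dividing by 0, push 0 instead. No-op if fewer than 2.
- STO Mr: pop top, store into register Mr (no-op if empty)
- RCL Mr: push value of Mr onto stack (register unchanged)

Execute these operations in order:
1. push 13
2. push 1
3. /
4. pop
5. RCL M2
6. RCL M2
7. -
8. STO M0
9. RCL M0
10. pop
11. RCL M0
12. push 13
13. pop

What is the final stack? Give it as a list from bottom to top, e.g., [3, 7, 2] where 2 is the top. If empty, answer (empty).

Answer: [0]

Derivation:
After op 1 (push 13): stack=[13] mem=[0,0,0,0]
After op 2 (push 1): stack=[13,1] mem=[0,0,0,0]
After op 3 (/): stack=[13] mem=[0,0,0,0]
After op 4 (pop): stack=[empty] mem=[0,0,0,0]
After op 5 (RCL M2): stack=[0] mem=[0,0,0,0]
After op 6 (RCL M2): stack=[0,0] mem=[0,0,0,0]
After op 7 (-): stack=[0] mem=[0,0,0,0]
After op 8 (STO M0): stack=[empty] mem=[0,0,0,0]
After op 9 (RCL M0): stack=[0] mem=[0,0,0,0]
After op 10 (pop): stack=[empty] mem=[0,0,0,0]
After op 11 (RCL M0): stack=[0] mem=[0,0,0,0]
After op 12 (push 13): stack=[0,13] mem=[0,0,0,0]
After op 13 (pop): stack=[0] mem=[0,0,0,0]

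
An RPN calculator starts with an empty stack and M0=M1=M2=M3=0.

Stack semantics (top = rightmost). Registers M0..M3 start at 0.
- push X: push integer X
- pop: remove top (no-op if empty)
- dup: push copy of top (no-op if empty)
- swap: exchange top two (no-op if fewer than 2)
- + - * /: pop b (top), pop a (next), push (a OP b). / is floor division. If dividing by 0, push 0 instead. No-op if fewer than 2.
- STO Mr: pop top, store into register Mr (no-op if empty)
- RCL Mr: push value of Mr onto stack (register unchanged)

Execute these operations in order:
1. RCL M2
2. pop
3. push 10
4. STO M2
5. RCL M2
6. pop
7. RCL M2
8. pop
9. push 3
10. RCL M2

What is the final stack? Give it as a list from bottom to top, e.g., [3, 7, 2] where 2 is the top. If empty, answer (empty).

Answer: [3, 10]

Derivation:
After op 1 (RCL M2): stack=[0] mem=[0,0,0,0]
After op 2 (pop): stack=[empty] mem=[0,0,0,0]
After op 3 (push 10): stack=[10] mem=[0,0,0,0]
After op 4 (STO M2): stack=[empty] mem=[0,0,10,0]
After op 5 (RCL M2): stack=[10] mem=[0,0,10,0]
After op 6 (pop): stack=[empty] mem=[0,0,10,0]
After op 7 (RCL M2): stack=[10] mem=[0,0,10,0]
After op 8 (pop): stack=[empty] mem=[0,0,10,0]
After op 9 (push 3): stack=[3] mem=[0,0,10,0]
After op 10 (RCL M2): stack=[3,10] mem=[0,0,10,0]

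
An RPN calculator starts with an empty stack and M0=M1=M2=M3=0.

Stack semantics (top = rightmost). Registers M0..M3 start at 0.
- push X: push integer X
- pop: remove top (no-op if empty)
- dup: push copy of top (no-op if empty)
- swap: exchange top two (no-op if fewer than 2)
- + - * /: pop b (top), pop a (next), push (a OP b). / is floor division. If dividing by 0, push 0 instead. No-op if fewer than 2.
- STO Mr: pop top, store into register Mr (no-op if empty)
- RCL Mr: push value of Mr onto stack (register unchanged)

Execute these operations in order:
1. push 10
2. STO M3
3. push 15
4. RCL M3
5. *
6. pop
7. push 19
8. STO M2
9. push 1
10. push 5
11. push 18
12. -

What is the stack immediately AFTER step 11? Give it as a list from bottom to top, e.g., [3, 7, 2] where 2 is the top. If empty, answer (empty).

After op 1 (push 10): stack=[10] mem=[0,0,0,0]
After op 2 (STO M3): stack=[empty] mem=[0,0,0,10]
After op 3 (push 15): stack=[15] mem=[0,0,0,10]
After op 4 (RCL M3): stack=[15,10] mem=[0,0,0,10]
After op 5 (*): stack=[150] mem=[0,0,0,10]
After op 6 (pop): stack=[empty] mem=[0,0,0,10]
After op 7 (push 19): stack=[19] mem=[0,0,0,10]
After op 8 (STO M2): stack=[empty] mem=[0,0,19,10]
After op 9 (push 1): stack=[1] mem=[0,0,19,10]
After op 10 (push 5): stack=[1,5] mem=[0,0,19,10]
After op 11 (push 18): stack=[1,5,18] mem=[0,0,19,10]

[1, 5, 18]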